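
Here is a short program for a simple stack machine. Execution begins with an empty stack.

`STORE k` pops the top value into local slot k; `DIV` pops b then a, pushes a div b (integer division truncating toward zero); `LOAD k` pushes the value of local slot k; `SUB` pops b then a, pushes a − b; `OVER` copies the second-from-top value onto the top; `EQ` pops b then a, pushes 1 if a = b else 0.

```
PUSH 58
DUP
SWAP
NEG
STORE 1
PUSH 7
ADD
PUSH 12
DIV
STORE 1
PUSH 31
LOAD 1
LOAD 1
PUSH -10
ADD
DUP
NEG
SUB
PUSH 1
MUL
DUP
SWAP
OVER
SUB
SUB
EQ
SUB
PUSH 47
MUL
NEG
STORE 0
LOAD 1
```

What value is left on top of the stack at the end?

5

PUSH 58  → [58]
DUP      → [58, 58]
SWAP     → [58, 58]
NEG      → [58, -58]
STORE 1  → [58]
PUSH 7   → [58, 7]
ADD      → [65]
PUSH 12  → [65, 12]
DIV      → [5]
STORE 1  → []
PUSH 31  → [31]
LOAD 1   → [31, 5]
LOAD 1   → [31, 5, 5]
PUSH -10 → [31, 5, 5, -10]
ADD      → [31, 5, -5]
DUP      → [31, 5, -5, -5]
NEG      → [31, 5, -5, 5]
SUB      → [31, 5, -10]
PUSH 1   → [31, 5, -10, 1]
MUL      → [31, 5, -10]
DUP      → [31, 5, -10, -10]
SWAP     → [31, 5, -10, -10]
OVER     → [31, 5, -10, -10, -10]
SUB      → [31, 5, -10, 0]
SUB      → [31, 5, -10]
EQ       → [31, 0]
SUB      → [31]
PUSH 47  → [31, 47]
MUL      → [1457]
NEG      → [-1457]
STORE 0  → []
LOAD 1   → [5]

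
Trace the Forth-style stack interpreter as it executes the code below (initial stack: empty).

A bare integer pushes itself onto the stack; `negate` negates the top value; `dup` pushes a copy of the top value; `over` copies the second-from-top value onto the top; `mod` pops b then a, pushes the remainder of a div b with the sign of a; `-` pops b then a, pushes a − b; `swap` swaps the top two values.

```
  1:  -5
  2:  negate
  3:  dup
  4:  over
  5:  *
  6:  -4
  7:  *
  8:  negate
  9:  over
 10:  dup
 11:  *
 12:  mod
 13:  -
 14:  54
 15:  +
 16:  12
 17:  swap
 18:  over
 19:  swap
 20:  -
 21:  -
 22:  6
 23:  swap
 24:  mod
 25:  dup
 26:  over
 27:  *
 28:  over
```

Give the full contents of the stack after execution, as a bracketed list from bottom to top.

[6, 36, 6]

-5      [-5]
negate  [5]
dup     [5, 5]
over    [5, 5, 5]
*       [5, 25]
-4      [5, 25, -4]
*       [5, -100]
negate  [5, 100]
over    [5, 100, 5]
dup     [5, 100, 5, 5]
*       [5, 100, 25]
mod     [5, 0]
-       [5]
54      [5, 54]
+       [59]
12      [59, 12]
swap    [12, 59]
over    [12, 59, 12]
swap    [12, 12, 59]
-       [12, -47]
-       [59]
6       [59, 6]
swap    [6, 59]
mod     [6]
dup     [6, 6]
over    [6, 6, 6]
*       [6, 36]
over    [6, 36, 6]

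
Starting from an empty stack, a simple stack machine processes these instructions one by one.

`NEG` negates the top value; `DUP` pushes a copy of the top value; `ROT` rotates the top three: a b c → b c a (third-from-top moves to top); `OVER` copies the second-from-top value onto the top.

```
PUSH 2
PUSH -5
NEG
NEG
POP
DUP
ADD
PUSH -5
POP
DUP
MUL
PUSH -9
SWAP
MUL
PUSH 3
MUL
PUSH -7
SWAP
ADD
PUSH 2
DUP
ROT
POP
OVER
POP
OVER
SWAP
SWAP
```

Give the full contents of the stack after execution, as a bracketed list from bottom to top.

PUSH 2  : [2]
PUSH -5 : [2, -5]
NEG     : [2, 5]
NEG     : [2, -5]
POP     : [2]
DUP     : [2, 2]
ADD     : [4]
PUSH -5 : [4, -5]
POP     : [4]
DUP     : [4, 4]
MUL     : [16]
PUSH -9 : [16, -9]
SWAP    : [-9, 16]
MUL     : [-144]
PUSH 3  : [-144, 3]
MUL     : [-432]
PUSH -7 : [-432, -7]
SWAP    : [-7, -432]
ADD     : [-439]
PUSH 2  : [-439, 2]
DUP     : [-439, 2, 2]
ROT     : [2, 2, -439]
POP     : [2, 2]
OVER    : [2, 2, 2]
POP     : [2, 2]
OVER    : [2, 2, 2]
SWAP    : [2, 2, 2]
SWAP    : [2, 2, 2]

[2, 2, 2]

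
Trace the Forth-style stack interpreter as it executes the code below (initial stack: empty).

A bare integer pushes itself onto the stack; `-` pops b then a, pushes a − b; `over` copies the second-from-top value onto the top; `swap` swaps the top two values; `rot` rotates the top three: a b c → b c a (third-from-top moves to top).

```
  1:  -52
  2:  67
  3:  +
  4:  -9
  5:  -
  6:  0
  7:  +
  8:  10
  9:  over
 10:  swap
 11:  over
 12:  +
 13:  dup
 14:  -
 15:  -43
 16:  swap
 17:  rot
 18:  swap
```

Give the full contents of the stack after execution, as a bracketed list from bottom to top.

-52  → -52
67   → -52 67
+    → 15
-9   → 15 -9
-    → 24
0    → 24 0
+    → 24
10   → 24 10
over → 24 10 24
swap → 24 24 10
over → 24 24 10 24
+    → 24 24 34
dup  → 24 24 34 34
-    → 24 24 0
-43  → 24 24 0 -43
swap → 24 24 -43 0
rot  → 24 -43 0 24
swap → 24 -43 24 0

[24, -43, 24, 0]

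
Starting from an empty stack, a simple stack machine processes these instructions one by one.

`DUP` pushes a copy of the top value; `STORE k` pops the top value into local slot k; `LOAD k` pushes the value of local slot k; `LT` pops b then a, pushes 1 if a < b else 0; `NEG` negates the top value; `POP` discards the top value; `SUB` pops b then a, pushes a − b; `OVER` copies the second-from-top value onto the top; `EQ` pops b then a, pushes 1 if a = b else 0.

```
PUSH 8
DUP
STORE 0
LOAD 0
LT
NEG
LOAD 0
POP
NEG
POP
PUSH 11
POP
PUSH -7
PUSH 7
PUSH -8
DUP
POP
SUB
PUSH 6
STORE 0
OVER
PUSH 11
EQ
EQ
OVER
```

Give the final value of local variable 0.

PUSH 8  → [8]
DUP     → [8, 8]
STORE 0 → [8]
LOAD 0  → [8, 8]
LT      → [0]
NEG     → [0]
LOAD 0  → [0, 8]
POP     → [0]
NEG     → [0]
POP     → []
PUSH 11 → [11]
POP     → []
PUSH -7 → [-7]
PUSH 7  → [-7, 7]
PUSH -8 → [-7, 7, -8]
DUP     → [-7, 7, -8, -8]
POP     → [-7, 7, -8]
SUB     → [-7, 15]
PUSH 6  → [-7, 15, 6]
STORE 0 → [-7, 15]
OVER    → [-7, 15, -7]
PUSH 11 → [-7, 15, -7, 11]
EQ      → [-7, 15, 0]
EQ      → [-7, 0]
OVER    → [-7, 0, -7]

6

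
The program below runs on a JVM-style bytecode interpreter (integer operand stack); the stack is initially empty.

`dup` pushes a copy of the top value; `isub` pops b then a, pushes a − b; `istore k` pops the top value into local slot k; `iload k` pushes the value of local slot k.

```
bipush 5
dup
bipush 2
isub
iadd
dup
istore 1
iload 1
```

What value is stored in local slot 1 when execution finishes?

bipush 5 : [5]
dup      : [5, 5]
bipush 2 : [5, 5, 2]
isub     : [5, 3]
iadd     : [8]
dup      : [8, 8]
istore 1 : [8]
iload 1  : [8, 8]

8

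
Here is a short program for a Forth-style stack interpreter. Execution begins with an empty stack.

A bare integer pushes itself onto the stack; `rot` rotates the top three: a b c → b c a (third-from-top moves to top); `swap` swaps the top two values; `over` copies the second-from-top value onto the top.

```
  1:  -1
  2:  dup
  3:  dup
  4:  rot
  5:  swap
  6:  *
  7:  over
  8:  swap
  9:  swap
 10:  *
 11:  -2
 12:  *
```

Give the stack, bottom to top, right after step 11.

[-1, -1, -2]

-1   : -1
dup  : -1 -1
dup  : -1 -1 -1
rot  : -1 -1 -1
swap : -1 -1 -1
*    : -1 1
over : -1 1 -1
swap : -1 -1 1
swap : -1 1 -1
*    : -1 -1
-2   : -1 -1 -2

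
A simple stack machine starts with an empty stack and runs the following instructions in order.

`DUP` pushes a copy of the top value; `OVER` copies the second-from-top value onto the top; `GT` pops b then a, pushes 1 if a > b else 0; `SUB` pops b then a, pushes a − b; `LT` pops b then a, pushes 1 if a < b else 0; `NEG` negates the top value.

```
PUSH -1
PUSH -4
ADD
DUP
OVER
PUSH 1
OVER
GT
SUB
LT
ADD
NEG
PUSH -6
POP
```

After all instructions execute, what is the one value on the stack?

5

PUSH -1 : -1
PUSH -4 : -1 -4
ADD     : -5
DUP     : -5 -5
OVER    : -5 -5 -5
PUSH 1  : -5 -5 -5 1
OVER    : -5 -5 -5 1 -5
GT      : -5 -5 -5 1
SUB     : -5 -5 -6
LT      : -5 0
ADD     : -5
NEG     : 5
PUSH -6 : 5 -6
POP     : 5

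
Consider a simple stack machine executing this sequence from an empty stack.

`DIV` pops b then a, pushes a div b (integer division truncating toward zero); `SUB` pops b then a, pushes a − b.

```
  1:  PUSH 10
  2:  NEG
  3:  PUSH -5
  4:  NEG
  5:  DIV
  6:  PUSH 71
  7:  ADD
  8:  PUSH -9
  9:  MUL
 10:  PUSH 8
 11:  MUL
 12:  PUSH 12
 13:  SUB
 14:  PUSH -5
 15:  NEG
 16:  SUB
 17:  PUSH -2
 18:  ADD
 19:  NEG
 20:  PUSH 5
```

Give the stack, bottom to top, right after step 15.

PUSH 10 → 10
NEG     → -10
PUSH -5 → -10 -5
NEG     → -10 5
DIV     → -2
PUSH 71 → -2 71
ADD     → 69
PUSH -9 → 69 -9
MUL     → -621
PUSH 8  → -621 8
MUL     → -4968
PUSH 12 → -4968 12
SUB     → -4980
PUSH -5 → -4980 -5
NEG     → -4980 5

[-4980, 5]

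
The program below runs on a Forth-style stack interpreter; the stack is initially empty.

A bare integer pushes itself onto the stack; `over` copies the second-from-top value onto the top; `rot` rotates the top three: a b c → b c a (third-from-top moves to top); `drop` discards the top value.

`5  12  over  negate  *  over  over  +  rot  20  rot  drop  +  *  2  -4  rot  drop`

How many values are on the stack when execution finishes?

5      → 5
12     → 5 12
over   → 5 12 5
negate → 5 12 -5
*      → 5 -60
over   → 5 -60 5
over   → 5 -60 5 -60
+      → 5 -60 -55
rot    → -60 -55 5
20     → -60 -55 5 20
rot    → -60 5 20 -55
drop   → -60 5 20
+      → -60 25
*      → -1500
2      → -1500 2
-4     → -1500 2 -4
rot    → 2 -4 -1500
drop   → 2 -4

2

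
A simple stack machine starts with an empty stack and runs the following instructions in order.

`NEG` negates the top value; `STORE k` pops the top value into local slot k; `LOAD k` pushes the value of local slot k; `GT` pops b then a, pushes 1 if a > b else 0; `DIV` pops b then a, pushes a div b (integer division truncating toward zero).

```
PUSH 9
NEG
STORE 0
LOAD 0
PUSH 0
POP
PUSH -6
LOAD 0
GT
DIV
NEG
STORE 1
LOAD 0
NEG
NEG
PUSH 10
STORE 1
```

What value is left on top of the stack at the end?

PUSH 9  -> 9
NEG     -> -9
STORE 0 -> (empty)
LOAD 0  -> -9
PUSH 0  -> -9 0
POP     -> -9
PUSH -6 -> -9 -6
LOAD 0  -> -9 -6 -9
GT      -> -9 1
DIV     -> -9
NEG     -> 9
STORE 1 -> (empty)
LOAD 0  -> -9
NEG     -> 9
NEG     -> -9
PUSH 10 -> -9 10
STORE 1 -> -9

-9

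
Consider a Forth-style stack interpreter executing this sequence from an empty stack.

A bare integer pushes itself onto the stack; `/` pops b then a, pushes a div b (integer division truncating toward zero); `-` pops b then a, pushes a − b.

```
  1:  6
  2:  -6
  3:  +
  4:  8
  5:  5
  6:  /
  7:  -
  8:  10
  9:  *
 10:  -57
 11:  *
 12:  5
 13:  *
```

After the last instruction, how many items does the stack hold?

6   → [6]
-6  → [6, -6]
+   → [0]
8   → [0, 8]
5   → [0, 8, 5]
/   → [0, 1]
-   → [-1]
10  → [-1, 10]
*   → [-10]
-57 → [-10, -57]
*   → [570]
5   → [570, 5]
*   → [2850]

1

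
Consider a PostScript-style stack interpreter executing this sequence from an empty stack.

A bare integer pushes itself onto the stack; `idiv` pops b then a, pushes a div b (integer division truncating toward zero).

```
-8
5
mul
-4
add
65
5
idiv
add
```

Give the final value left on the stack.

-31

-8    [-8]
5     [-8, 5]
mul   [-40]
-4    [-40, -4]
add   [-44]
65    [-44, 65]
5     [-44, 65, 5]
idiv  [-44, 13]
add   [-31]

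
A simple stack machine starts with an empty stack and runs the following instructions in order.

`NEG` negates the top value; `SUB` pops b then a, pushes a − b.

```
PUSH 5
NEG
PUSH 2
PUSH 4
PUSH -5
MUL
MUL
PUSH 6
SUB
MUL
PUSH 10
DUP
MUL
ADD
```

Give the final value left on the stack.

PUSH 5  : 5
NEG     : -5
PUSH 2  : -5 2
PUSH 4  : -5 2 4
PUSH -5 : -5 2 4 -5
MUL     : -5 2 -20
MUL     : -5 -40
PUSH 6  : -5 -40 6
SUB     : -5 -46
MUL     : 230
PUSH 10 : 230 10
DUP     : 230 10 10
MUL     : 230 100
ADD     : 330

330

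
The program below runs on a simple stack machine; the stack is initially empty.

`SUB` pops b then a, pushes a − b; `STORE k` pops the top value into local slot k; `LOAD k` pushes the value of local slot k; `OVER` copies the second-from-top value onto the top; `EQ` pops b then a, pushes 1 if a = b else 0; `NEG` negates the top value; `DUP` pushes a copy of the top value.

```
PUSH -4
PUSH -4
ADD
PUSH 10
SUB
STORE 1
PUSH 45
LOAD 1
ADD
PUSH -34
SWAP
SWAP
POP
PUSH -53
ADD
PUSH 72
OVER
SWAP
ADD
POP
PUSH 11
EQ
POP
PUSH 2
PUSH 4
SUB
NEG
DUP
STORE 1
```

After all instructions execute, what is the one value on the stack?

PUSH -4  : -4
PUSH -4  : -4 -4
ADD      : -8
PUSH 10  : -8 10
SUB      : -18
STORE 1  : (empty)
PUSH 45  : 45
LOAD 1   : 45 -18
ADD      : 27
PUSH -34 : 27 -34
SWAP     : -34 27
SWAP     : 27 -34
POP      : 27
PUSH -53 : 27 -53
ADD      : -26
PUSH 72  : -26 72
OVER     : -26 72 -26
SWAP     : -26 -26 72
ADD      : -26 46
POP      : -26
PUSH 11  : -26 11
EQ       : 0
POP      : (empty)
PUSH 2   : 2
PUSH 4   : 2 4
SUB      : -2
NEG      : 2
DUP      : 2 2
STORE 1  : 2

2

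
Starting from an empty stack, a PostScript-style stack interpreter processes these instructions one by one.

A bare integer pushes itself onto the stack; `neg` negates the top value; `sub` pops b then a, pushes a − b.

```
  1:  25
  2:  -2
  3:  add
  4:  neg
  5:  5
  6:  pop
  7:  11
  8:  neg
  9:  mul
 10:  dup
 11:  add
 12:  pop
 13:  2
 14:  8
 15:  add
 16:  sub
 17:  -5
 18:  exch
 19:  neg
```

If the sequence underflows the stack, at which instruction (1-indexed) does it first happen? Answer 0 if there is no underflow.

25  : [25]
-2  : [25, -2]
add : [23]
neg : [-23]
5   : [-23, 5]
pop : [-23]
11  : [-23, 11]
neg : [-23, -11]
mul : [253]
dup : [253, 253]
add : [506]
pop : []
2   : [2]
8   : [2, 8]
add : [10]
sub  — needs 2 operands, stack has 1 → underflow

16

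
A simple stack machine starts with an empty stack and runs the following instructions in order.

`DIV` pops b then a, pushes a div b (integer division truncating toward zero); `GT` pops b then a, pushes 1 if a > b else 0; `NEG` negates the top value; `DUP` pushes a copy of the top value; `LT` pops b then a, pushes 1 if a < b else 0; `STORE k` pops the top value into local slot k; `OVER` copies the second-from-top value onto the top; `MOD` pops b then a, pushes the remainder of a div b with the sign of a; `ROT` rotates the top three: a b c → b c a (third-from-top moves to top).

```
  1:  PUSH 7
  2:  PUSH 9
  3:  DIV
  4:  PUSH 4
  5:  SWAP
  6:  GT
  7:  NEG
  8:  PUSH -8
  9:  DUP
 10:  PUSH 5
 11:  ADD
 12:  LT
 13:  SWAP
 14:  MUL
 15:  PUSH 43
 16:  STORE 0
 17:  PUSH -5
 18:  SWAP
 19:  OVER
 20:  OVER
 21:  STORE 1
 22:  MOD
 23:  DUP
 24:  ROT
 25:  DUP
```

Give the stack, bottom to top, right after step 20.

PUSH 7  -> 7
PUSH 9  -> 7 9
DIV     -> 0
PUSH 4  -> 0 4
SWAP    -> 4 0
GT      -> 1
NEG     -> -1
PUSH -8 -> -1 -8
DUP     -> -1 -8 -8
PUSH 5  -> -1 -8 -8 5
ADD     -> -1 -8 -3
LT      -> -1 1
SWAP    -> 1 -1
MUL     -> -1
PUSH 43 -> -1 43
STORE 0 -> -1
PUSH -5 -> -1 -5
SWAP    -> -5 -1
OVER    -> -5 -1 -5
OVER    -> -5 -1 -5 -1

[-5, -1, -5, -1]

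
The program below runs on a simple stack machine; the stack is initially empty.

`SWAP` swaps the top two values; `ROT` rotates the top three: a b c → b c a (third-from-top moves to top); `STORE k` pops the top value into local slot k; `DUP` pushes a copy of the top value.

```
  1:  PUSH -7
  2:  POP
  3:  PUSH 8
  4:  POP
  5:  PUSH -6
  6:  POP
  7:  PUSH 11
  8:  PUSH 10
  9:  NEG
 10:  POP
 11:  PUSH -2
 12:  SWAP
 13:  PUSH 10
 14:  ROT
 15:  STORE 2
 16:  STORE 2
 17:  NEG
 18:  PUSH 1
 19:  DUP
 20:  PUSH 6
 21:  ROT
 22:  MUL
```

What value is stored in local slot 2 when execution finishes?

PUSH -7 -> [-7]
POP     -> []
PUSH 8  -> [8]
POP     -> []
PUSH -6 -> [-6]
POP     -> []
PUSH 11 -> [11]
PUSH 10 -> [11, 10]
NEG     -> [11, -10]
POP     -> [11]
PUSH -2 -> [11, -2]
SWAP    -> [-2, 11]
PUSH 10 -> [-2, 11, 10]
ROT     -> [11, 10, -2]
STORE 2 -> [11, 10]
STORE 2 -> [11]
NEG     -> [-11]
PUSH 1  -> [-11, 1]
DUP     -> [-11, 1, 1]
PUSH 6  -> [-11, 1, 1, 6]
ROT     -> [-11, 1, 6, 1]
MUL     -> [-11, 1, 6]

10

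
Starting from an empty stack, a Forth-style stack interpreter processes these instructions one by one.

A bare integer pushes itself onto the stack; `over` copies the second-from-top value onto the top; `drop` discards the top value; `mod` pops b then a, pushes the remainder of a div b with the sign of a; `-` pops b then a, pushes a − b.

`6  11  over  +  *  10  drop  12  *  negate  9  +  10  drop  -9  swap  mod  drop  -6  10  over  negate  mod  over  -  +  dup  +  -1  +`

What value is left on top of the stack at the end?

7

6       [6]
11      [6, 11]
over    [6, 11, 6]
+       [6, 17]
*       [102]
10      [102, 10]
drop    [102]
12      [102, 12]
*       [1224]
negate  [-1224]
9       [-1224, 9]
+       [-1215]
10      [-1215, 10]
drop    [-1215]
-9      [-1215, -9]
swap    [-9, -1215]
mod     [-9]
drop    []
-6      [-6]
10      [-6, 10]
over    [-6, 10, -6]
negate  [-6, 10, 6]
mod     [-6, 4]
over    [-6, 4, -6]
-       [-6, 10]
+       [4]
dup     [4, 4]
+       [8]
-1      [8, -1]
+       [7]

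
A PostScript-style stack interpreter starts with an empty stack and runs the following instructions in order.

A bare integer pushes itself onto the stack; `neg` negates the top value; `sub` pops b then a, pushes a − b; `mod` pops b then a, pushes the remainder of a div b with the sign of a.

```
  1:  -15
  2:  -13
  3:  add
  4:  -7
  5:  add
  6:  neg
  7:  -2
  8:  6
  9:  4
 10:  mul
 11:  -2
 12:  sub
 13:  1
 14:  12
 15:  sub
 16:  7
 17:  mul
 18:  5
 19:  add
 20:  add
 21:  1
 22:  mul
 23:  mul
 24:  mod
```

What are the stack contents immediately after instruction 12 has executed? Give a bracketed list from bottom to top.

-15 -> -15
-13 -> -15 -13
add -> -28
-7  -> -28 -7
add -> -35
neg -> 35
-2  -> 35 -2
6   -> 35 -2 6
4   -> 35 -2 6 4
mul -> 35 -2 24
-2  -> 35 -2 24 -2
sub -> 35 -2 26

[35, -2, 26]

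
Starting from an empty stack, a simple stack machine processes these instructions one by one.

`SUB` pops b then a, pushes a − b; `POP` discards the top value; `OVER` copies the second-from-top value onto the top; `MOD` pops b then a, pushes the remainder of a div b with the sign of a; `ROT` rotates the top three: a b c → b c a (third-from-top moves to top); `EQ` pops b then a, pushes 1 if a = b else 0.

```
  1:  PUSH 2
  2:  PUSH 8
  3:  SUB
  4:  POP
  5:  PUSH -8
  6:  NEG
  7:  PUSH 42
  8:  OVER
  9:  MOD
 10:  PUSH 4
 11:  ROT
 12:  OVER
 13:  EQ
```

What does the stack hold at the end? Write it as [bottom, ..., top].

[2, 4, 0]

PUSH 2  → 2
PUSH 8  → 2 8
SUB     → -6
POP     → (empty)
PUSH -8 → -8
NEG     → 8
PUSH 42 → 8 42
OVER    → 8 42 8
MOD     → 8 2
PUSH 4  → 8 2 4
ROT     → 2 4 8
OVER    → 2 4 8 4
EQ      → 2 4 0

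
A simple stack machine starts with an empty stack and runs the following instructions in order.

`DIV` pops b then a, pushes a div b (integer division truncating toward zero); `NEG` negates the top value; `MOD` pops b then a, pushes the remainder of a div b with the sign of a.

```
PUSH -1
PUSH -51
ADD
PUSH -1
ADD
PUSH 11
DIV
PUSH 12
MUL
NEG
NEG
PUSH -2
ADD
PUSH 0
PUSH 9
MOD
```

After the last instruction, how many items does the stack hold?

2

PUSH -1  : -1
PUSH -51 : -1 -51
ADD      : -52
PUSH -1  : -52 -1
ADD      : -53
PUSH 11  : -53 11
DIV      : -4
PUSH 12  : -4 12
MUL      : -48
NEG      : 48
NEG      : -48
PUSH -2  : -48 -2
ADD      : -50
PUSH 0   : -50 0
PUSH 9   : -50 0 9
MOD      : -50 0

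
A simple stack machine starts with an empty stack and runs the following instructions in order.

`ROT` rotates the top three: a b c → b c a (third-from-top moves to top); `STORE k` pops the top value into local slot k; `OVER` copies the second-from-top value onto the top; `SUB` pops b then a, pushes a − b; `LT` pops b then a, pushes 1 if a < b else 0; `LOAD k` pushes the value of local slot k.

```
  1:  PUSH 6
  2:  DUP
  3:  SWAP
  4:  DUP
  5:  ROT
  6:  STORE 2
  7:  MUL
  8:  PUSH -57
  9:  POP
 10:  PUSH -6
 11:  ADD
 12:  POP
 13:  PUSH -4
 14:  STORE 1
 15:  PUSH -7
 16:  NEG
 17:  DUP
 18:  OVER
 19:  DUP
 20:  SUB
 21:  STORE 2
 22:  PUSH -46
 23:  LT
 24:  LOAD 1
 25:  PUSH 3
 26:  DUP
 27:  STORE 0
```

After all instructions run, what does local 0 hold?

3

PUSH 6   : 6
DUP      : 6 6
SWAP     : 6 6
DUP      : 6 6 6
ROT      : 6 6 6
STORE 2  : 6 6
MUL      : 36
PUSH -57 : 36 -57
POP      : 36
PUSH -6  : 36 -6
ADD      : 30
POP      : (empty)
PUSH -4  : -4
STORE 1  : (empty)
PUSH -7  : -7
NEG      : 7
DUP      : 7 7
OVER     : 7 7 7
DUP      : 7 7 7 7
SUB      : 7 7 0
STORE 2  : 7 7
PUSH -46 : 7 7 -46
LT       : 7 0
LOAD 1   : 7 0 -4
PUSH 3   : 7 0 -4 3
DUP      : 7 0 -4 3 3
STORE 0  : 7 0 -4 3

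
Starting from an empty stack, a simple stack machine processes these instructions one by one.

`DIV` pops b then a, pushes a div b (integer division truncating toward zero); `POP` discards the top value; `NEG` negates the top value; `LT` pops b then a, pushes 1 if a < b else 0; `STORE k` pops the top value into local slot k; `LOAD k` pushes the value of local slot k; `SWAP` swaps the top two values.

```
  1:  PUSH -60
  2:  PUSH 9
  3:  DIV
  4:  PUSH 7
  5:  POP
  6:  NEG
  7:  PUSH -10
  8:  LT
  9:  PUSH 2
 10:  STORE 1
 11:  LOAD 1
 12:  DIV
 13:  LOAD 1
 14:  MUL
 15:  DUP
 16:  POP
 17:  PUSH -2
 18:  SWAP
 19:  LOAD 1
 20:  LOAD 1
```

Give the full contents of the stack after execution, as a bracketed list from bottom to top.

PUSH -60 -> [-60]
PUSH 9   -> [-60, 9]
DIV      -> [-6]
PUSH 7   -> [-6, 7]
POP      -> [-6]
NEG      -> [6]
PUSH -10 -> [6, -10]
LT       -> [0]
PUSH 2   -> [0, 2]
STORE 1  -> [0]
LOAD 1   -> [0, 2]
DIV      -> [0]
LOAD 1   -> [0, 2]
MUL      -> [0]
DUP      -> [0, 0]
POP      -> [0]
PUSH -2  -> [0, -2]
SWAP     -> [-2, 0]
LOAD 1   -> [-2, 0, 2]
LOAD 1   -> [-2, 0, 2, 2]

[-2, 0, 2, 2]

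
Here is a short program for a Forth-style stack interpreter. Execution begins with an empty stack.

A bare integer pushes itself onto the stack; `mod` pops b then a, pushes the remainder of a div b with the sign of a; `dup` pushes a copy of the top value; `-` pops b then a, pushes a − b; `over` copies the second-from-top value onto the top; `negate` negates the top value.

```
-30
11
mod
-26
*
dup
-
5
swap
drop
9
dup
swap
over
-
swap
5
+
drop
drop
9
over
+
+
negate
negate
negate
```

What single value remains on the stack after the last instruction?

-30    -> -30
11     -> -30 11
mod    -> -8
-26    -> -8 -26
*      -> 208
dup    -> 208 208
-      -> 0
5      -> 0 5
swap   -> 5 0
drop   -> 5
9      -> 5 9
dup    -> 5 9 9
swap   -> 5 9 9
over   -> 5 9 9 9
-      -> 5 9 0
swap   -> 5 0 9
5      -> 5 0 9 5
+      -> 5 0 14
drop   -> 5 0
drop   -> 5
9      -> 5 9
over   -> 5 9 5
+      -> 5 14
+      -> 19
negate -> -19
negate -> 19
negate -> -19

-19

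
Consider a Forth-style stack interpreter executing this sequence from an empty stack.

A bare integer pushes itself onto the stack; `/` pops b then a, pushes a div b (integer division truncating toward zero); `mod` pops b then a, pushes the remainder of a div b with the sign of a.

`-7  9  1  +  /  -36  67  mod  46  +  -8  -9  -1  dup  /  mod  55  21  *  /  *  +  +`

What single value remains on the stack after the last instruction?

10

-7  -> [-7]
9   -> [-7, 9]
1   -> [-7, 9, 1]
+   -> [-7, 10]
/   -> [0]
-36 -> [0, -36]
67  -> [0, -36, 67]
mod -> [0, -36]
46  -> [0, -36, 46]
+   -> [0, 10]
-8  -> [0, 10, -8]
-9  -> [0, 10, -8, -9]
-1  -> [0, 10, -8, -9, -1]
dup -> [0, 10, -8, -9, -1, -1]
/   -> [0, 10, -8, -9, 1]
mod -> [0, 10, -8, 0]
55  -> [0, 10, -8, 0, 55]
21  -> [0, 10, -8, 0, 55, 21]
*   -> [0, 10, -8, 0, 1155]
/   -> [0, 10, -8, 0]
*   -> [0, 10, 0]
+   -> [0, 10]
+   -> [10]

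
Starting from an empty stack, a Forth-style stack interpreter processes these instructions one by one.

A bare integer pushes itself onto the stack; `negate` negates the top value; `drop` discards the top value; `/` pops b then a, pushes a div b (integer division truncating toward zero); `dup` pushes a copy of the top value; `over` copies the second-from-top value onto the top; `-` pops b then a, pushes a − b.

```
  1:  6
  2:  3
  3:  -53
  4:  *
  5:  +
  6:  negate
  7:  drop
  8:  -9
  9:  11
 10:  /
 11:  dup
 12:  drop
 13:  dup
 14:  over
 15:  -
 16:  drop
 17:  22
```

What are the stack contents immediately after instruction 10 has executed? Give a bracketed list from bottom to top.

6      -> [6]
3      -> [6, 3]
-53    -> [6, 3, -53]
*      -> [6, -159]
+      -> [-153]
negate -> [153]
drop   -> []
-9     -> [-9]
11     -> [-9, 11]
/      -> [0]

[0]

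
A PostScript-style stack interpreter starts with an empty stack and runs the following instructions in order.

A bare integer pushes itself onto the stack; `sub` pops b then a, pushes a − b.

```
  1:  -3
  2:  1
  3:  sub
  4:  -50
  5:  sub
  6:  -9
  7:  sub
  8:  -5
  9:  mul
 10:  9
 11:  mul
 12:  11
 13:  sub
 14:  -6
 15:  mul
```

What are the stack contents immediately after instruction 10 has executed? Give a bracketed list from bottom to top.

-3  -> -3
1   -> -3 1
sub -> -4
-50 -> -4 -50
sub -> 46
-9  -> 46 -9
sub -> 55
-5  -> 55 -5
mul -> -275
9   -> -275 9

[-275, 9]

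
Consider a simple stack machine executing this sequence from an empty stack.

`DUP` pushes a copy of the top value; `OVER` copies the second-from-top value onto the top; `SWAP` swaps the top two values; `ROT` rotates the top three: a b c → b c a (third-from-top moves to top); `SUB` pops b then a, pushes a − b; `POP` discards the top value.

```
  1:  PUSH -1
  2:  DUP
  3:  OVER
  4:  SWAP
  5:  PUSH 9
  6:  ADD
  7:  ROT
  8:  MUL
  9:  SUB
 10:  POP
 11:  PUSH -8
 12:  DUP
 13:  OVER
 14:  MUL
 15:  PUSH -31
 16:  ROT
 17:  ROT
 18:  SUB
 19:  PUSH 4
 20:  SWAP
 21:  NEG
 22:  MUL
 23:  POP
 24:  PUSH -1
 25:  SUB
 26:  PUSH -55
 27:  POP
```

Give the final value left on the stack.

-30

PUSH -1   -1
DUP       -1 -1
OVER      -1 -1 -1
SWAP      -1 -1 -1
PUSH 9    -1 -1 -1 9
ADD       -1 -1 8
ROT       -1 8 -1
MUL       -1 -8
SUB       7
POP       (empty)
PUSH -8   -8
DUP       -8 -8
OVER      -8 -8 -8
MUL       -8 64
PUSH -31  -8 64 -31
ROT       64 -31 -8
ROT       -31 -8 64
SUB       -31 -72
PUSH 4    -31 -72 4
SWAP      -31 4 -72
NEG       -31 4 72
MUL       -31 288
POP       -31
PUSH -1   -31 -1
SUB       -30
PUSH -55  -30 -55
POP       -30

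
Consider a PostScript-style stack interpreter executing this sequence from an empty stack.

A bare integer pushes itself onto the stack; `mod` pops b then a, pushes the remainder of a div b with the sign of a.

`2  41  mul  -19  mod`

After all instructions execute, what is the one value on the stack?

6

2    2
41   2 41
mul  82
-19  82 -19
mod  6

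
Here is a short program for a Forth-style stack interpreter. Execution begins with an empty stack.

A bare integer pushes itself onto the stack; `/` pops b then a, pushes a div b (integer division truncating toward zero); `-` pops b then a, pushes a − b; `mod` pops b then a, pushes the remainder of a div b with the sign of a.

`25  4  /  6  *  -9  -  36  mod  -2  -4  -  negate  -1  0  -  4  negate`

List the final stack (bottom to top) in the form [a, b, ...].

[9, -2, -1, -4]

25      [25]
4       [25, 4]
/       [6]
6       [6, 6]
*       [36]
-9      [36, -9]
-       [45]
36      [45, 36]
mod     [9]
-2      [9, -2]
-4      [9, -2, -4]
-       [9, 2]
negate  [9, -2]
-1      [9, -2, -1]
0       [9, -2, -1, 0]
-       [9, -2, -1]
4       [9, -2, -1, 4]
negate  [9, -2, -1, -4]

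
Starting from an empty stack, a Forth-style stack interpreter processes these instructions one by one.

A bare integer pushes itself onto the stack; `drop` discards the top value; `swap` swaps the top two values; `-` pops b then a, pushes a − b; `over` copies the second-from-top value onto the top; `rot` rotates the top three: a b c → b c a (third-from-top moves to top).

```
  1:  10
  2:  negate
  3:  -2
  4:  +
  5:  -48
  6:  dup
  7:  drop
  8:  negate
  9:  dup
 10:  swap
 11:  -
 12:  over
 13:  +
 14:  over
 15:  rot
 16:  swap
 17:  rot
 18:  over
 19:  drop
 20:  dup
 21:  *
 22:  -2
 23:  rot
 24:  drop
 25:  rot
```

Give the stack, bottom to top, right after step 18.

[-12, -12, -12, -12]

10     → [10]
negate → [-10]
-2     → [-10, -2]
+      → [-12]
-48    → [-12, -48]
dup    → [-12, -48, -48]
drop   → [-12, -48]
negate → [-12, 48]
dup    → [-12, 48, 48]
swap   → [-12, 48, 48]
-      → [-12, 0]
over   → [-12, 0, -12]
+      → [-12, -12]
over   → [-12, -12, -12]
rot    → [-12, -12, -12]
swap   → [-12, -12, -12]
rot    → [-12, -12, -12]
over   → [-12, -12, -12, -12]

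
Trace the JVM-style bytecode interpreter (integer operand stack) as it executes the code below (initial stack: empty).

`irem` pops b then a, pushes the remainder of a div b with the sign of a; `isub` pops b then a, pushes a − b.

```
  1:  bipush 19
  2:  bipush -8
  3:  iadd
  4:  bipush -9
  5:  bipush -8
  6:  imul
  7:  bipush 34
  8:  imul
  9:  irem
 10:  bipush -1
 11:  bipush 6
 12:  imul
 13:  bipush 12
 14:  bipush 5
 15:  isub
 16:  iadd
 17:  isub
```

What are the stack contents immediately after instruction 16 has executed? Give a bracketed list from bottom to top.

[11, 1]

bipush 19  19
bipush -8  19 -8
iadd       11
bipush -9  11 -9
bipush -8  11 -9 -8
imul       11 72
bipush 34  11 72 34
imul       11 2448
irem       11
bipush -1  11 -1
bipush 6   11 -1 6
imul       11 -6
bipush 12  11 -6 12
bipush 5   11 -6 12 5
isub       11 -6 7
iadd       11 1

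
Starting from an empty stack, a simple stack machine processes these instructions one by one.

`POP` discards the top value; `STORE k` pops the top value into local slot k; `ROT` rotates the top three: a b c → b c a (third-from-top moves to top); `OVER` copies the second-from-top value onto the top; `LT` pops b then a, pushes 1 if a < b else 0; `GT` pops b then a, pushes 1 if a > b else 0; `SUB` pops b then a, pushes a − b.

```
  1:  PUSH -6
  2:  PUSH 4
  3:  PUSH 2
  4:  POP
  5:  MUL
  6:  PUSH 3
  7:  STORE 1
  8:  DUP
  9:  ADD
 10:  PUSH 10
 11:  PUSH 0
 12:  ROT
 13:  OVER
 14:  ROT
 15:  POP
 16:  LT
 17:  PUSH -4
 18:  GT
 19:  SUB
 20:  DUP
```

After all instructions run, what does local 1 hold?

3

PUSH -6 : -6
PUSH 4  : -6 4
PUSH 2  : -6 4 2
POP     : -6 4
MUL     : -24
PUSH 3  : -24 3
STORE 1 : -24
DUP     : -24 -24
ADD     : -48
PUSH 10 : -48 10
PUSH 0  : -48 10 0
ROT     : 10 0 -48
OVER    : 10 0 -48 0
ROT     : 10 -48 0 0
POP     : 10 -48 0
LT      : 10 1
PUSH -4 : 10 1 -4
GT      : 10 1
SUB     : 9
DUP     : 9 9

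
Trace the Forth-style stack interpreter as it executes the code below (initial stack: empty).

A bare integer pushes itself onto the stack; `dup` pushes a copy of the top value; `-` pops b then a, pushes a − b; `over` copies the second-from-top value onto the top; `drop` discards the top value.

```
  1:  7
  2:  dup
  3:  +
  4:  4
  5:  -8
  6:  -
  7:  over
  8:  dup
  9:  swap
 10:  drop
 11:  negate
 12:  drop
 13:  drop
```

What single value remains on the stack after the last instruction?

7      : 7
dup    : 7 7
+      : 14
4      : 14 4
-8     : 14 4 -8
-      : 14 12
over   : 14 12 14
dup    : 14 12 14 14
swap   : 14 12 14 14
drop   : 14 12 14
negate : 14 12 -14
drop   : 14 12
drop   : 14

14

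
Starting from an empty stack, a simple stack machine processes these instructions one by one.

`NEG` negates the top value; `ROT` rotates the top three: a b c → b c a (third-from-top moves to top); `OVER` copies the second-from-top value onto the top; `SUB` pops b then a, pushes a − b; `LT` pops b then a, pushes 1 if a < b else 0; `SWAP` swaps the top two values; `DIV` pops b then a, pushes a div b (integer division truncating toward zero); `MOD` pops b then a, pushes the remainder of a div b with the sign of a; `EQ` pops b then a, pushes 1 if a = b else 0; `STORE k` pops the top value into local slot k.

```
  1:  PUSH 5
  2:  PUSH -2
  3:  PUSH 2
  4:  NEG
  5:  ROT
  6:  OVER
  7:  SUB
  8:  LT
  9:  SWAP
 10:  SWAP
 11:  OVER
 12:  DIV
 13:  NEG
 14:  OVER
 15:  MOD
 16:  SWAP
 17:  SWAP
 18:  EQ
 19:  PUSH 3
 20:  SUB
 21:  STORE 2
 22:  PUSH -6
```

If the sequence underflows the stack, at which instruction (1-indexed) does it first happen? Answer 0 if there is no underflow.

PUSH 5  : [5]
PUSH -2 : [5, -2]
PUSH 2  : [5, -2, 2]
NEG     : [5, -2, -2]
ROT     : [-2, -2, 5]
OVER    : [-2, -2, 5, -2]
SUB     : [-2, -2, 7]
LT      : [-2, 1]
SWAP    : [1, -2]
SWAP    : [-2, 1]
OVER    : [-2, 1, -2]
DIV     : [-2, 0]
NEG     : [-2, 0]
OVER    : [-2, 0, -2]
MOD     : [-2, 0]
SWAP    : [0, -2]
SWAP    : [-2, 0]
EQ      : [0]
PUSH 3  : [0, 3]
SUB     : [-3]
STORE 2 : []
PUSH -6 : [-6]

0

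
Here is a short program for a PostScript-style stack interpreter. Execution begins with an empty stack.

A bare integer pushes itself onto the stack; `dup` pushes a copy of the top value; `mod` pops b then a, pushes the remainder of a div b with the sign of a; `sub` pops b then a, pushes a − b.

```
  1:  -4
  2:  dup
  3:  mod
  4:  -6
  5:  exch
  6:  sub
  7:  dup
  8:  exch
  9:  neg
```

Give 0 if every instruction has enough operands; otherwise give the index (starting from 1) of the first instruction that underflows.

0

-4    [-4]
dup   [-4, -4]
mod   [0]
-6    [0, -6]
exch  [-6, 0]
sub   [-6]
dup   [-6, -6]
exch  [-6, -6]
neg   [-6, 6]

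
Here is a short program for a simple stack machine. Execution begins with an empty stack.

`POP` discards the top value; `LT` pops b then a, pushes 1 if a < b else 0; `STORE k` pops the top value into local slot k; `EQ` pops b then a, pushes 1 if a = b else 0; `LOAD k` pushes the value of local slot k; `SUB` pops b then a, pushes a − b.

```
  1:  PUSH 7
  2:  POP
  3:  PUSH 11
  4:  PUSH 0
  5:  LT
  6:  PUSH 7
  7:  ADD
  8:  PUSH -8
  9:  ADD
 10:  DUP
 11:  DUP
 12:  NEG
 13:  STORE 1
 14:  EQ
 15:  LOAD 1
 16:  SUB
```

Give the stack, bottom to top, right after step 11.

PUSH 7   [7]
POP      []
PUSH 11  [11]
PUSH 0   [11, 0]
LT       [0]
PUSH 7   [0, 7]
ADD      [7]
PUSH -8  [7, -8]
ADD      [-1]
DUP      [-1, -1]
DUP      [-1, -1, -1]

[-1, -1, -1]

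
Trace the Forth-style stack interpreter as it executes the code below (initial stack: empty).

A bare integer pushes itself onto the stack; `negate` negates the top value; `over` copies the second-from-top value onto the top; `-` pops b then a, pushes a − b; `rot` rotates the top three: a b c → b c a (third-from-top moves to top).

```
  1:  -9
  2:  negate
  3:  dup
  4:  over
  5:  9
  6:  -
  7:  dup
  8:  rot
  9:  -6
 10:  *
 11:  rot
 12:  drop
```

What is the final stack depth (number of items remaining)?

3

-9      -9
negate  9
dup     9 9
over    9 9 9
9       9 9 9 9
-       9 9 0
dup     9 9 0 0
rot     9 0 0 9
-6      9 0 0 9 -6
*       9 0 0 -54
rot     9 0 -54 0
drop    9 0 -54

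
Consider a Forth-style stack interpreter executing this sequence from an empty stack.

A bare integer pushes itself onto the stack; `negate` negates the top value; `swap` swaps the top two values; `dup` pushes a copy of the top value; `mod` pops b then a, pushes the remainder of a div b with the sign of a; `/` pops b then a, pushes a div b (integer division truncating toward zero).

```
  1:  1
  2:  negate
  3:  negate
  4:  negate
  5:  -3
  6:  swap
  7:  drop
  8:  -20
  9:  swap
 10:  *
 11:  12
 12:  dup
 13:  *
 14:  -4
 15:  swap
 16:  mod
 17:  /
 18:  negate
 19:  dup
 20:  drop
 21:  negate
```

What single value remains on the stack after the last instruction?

1      -> [1]
negate -> [-1]
negate -> [1]
negate -> [-1]
-3     -> [-1, -3]
swap   -> [-3, -1]
drop   -> [-3]
-20    -> [-3, -20]
swap   -> [-20, -3]
*      -> [60]
12     -> [60, 12]
dup    -> [60, 12, 12]
*      -> [60, 144]
-4     -> [60, 144, -4]
swap   -> [60, -4, 144]
mod    -> [60, -4]
/      -> [-15]
negate -> [15]
dup    -> [15, 15]
drop   -> [15]
negate -> [-15]

-15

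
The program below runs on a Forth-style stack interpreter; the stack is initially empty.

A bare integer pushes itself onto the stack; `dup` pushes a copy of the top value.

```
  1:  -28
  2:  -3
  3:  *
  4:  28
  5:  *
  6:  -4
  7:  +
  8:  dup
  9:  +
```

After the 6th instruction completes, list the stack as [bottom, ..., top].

-28 : [-28]
-3  : [-28, -3]
*   : [84]
28  : [84, 28]
*   : [2352]
-4  : [2352, -4]

[2352, -4]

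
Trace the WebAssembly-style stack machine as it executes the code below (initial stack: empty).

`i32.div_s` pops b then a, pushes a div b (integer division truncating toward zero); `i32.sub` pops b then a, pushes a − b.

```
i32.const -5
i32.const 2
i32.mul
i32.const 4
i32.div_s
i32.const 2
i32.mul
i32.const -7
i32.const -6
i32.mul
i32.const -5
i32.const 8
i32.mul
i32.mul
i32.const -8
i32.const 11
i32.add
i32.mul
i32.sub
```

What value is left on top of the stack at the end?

5036

i32.const -5 : [-5]
i32.const 2  : [-5, 2]
i32.mul      : [-10]
i32.const 4  : [-10, 4]
i32.div_s    : [-2]
i32.const 2  : [-2, 2]
i32.mul      : [-4]
i32.const -7 : [-4, -7]
i32.const -6 : [-4, -7, -6]
i32.mul      : [-4, 42]
i32.const -5 : [-4, 42, -5]
i32.const 8  : [-4, 42, -5, 8]
i32.mul      : [-4, 42, -40]
i32.mul      : [-4, -1680]
i32.const -8 : [-4, -1680, -8]
i32.const 11 : [-4, -1680, -8, 11]
i32.add      : [-4, -1680, 3]
i32.mul      : [-4, -5040]
i32.sub      : [5036]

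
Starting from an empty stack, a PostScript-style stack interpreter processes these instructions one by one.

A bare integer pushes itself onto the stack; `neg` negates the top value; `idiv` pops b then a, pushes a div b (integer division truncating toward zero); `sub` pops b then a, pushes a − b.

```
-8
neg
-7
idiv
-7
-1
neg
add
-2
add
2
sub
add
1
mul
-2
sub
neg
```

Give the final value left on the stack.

9

-8   → -8
neg  → 8
-7   → 8 -7
idiv → -1
-7   → -1 -7
-1   → -1 -7 -1
neg  → -1 -7 1
add  → -1 -6
-2   → -1 -6 -2
add  → -1 -8
2    → -1 -8 2
sub  → -1 -10
add  → -11
1    → -11 1
mul  → -11
-2   → -11 -2
sub  → -9
neg  → 9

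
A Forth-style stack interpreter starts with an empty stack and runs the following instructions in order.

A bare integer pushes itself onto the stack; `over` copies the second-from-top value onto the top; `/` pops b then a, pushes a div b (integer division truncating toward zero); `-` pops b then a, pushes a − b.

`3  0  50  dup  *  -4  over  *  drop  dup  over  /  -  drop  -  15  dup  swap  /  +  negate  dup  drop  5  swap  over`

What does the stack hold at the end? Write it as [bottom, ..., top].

[5, -4, 5]

3      : 3
0      : 3 0
50     : 3 0 50
dup    : 3 0 50 50
*      : 3 0 2500
-4     : 3 0 2500 -4
over   : 3 0 2500 -4 2500
*      : 3 0 2500 -10000
drop   : 3 0 2500
dup    : 3 0 2500 2500
over   : 3 0 2500 2500 2500
/      : 3 0 2500 1
-      : 3 0 2499
drop   : 3 0
-      : 3
15     : 3 15
dup    : 3 15 15
swap   : 3 15 15
/      : 3 1
+      : 4
negate : -4
dup    : -4 -4
drop   : -4
5      : -4 5
swap   : 5 -4
over   : 5 -4 5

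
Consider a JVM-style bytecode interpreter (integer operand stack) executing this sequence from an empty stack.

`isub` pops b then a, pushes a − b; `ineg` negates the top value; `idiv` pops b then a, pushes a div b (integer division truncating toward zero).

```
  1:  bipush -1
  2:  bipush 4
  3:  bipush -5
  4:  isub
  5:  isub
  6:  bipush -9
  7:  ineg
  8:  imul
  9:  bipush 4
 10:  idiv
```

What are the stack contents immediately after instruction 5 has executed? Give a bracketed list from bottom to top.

bipush -1 : [-1]
bipush 4  : [-1, 4]
bipush -5 : [-1, 4, -5]
isub      : [-1, 9]
isub      : [-10]

[-10]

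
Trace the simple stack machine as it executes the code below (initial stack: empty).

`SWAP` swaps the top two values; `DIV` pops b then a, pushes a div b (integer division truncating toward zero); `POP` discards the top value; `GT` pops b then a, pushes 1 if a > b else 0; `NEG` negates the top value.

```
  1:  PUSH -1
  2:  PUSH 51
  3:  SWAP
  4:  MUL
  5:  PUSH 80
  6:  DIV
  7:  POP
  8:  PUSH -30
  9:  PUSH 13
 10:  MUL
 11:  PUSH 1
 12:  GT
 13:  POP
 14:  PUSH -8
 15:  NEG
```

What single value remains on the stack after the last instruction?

PUSH -1   -1
PUSH 51   -1 51
SWAP      51 -1
MUL       -51
PUSH 80   -51 80
DIV       0
POP       (empty)
PUSH -30  -30
PUSH 13   -30 13
MUL       -390
PUSH 1    -390 1
GT        0
POP       (empty)
PUSH -8   -8
NEG       8

8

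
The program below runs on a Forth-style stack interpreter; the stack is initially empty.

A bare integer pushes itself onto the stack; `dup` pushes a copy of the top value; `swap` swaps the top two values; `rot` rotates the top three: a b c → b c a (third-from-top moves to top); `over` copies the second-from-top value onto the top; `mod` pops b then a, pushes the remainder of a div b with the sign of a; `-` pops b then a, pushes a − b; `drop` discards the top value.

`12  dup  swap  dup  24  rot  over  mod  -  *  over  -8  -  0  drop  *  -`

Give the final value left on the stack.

-2868

12   : 12
dup  : 12 12
swap : 12 12
dup  : 12 12 12
24   : 12 12 12 24
rot  : 12 12 24 12
over : 12 12 24 12 24
mod  : 12 12 24 12
-    : 12 12 12
*    : 12 144
over : 12 144 12
-8   : 12 144 12 -8
-    : 12 144 20
0    : 12 144 20 0
drop : 12 144 20
*    : 12 2880
-    : -2868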